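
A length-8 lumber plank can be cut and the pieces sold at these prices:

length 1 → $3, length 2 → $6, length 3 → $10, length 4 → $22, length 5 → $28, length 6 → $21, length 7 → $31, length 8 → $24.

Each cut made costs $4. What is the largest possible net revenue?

Consider every possible first cut. net[k] is the best of p[i]+net[k−i] over all sellable i≤k, charging 4 whenever i<k.
net[1] = 3
net[2] = max(3+3-4, 6+0) = 6
net[3] = max(3+6-4, 6+3-4, 10+0) = 10
net[4] = max(3+10-4, 6+6-4, 10+3-4, 22+0) = 22
net[5] = max(3+22-4, 6+10-4, 10+6-4, 22+3-4, 28+0) = 28
net[6] = max(3+28-4, 6+22-4, 10+10-4, 22+6-4, 28+3-4, 21+0) = 27
net[7] = max(3+27-4, 6+28-4, 10+22-4, …, 21+3-4, 31+0) = 31
net[8] = max(3+31-4, 6+27-4, 10+28-4, …, 31+3-4, 24+0) = 40
One optimal plan: pieces 4 + 4 (1 cut) → $44 − $4 = $40.

40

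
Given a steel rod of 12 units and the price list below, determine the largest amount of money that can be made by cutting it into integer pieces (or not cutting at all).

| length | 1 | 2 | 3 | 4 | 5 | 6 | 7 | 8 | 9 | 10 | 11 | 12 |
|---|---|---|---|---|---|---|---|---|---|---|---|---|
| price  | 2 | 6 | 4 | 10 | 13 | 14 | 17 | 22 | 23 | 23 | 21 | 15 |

Let r[k] be the best obtainable value from length k. For each k, try every first piece i and keep the best of price[i] + r[k−i].
r[1] = 2
r[2] = max(2+2, 6+0) = 6
r[3] = max(2+6, 6+2, 4+0) = 8
r[4] = max(2+8, 6+6, 4+2, 10+0) = 12
r[5] = max(2+12, 6+8, 4+6, 10+2, 13+0) = 14
r[6] = max(2+14, 6+12, 4+8, 10+6, 13+2, 14+0) = 18
r[7] = max(2+18, 6+14, 4+12, …, 14+2, 17+0) = 20
r[8] = max(2+20, 6+18, 4+14, …, 17+2, 22+0) = 24
r[9] = max(2+24, 6+20, 4+18, …, 22+2, 23+0) = 26
r[10] = max(2+26, 6+24, 4+20, …, 23+2, 23+0) = 30
r[11] = max(2+30, 6+26, 4+24, …, 23+2, 21+0) = 32
r[12] = max(2+32, 6+30, 4+26, …, 21+2, 15+0) = 36
One optimal cutting: 2 + 2 + 2 + 2 + 2 + 2 → $6 + $6 + $6 + $6 + $6 + $6 = $36.

36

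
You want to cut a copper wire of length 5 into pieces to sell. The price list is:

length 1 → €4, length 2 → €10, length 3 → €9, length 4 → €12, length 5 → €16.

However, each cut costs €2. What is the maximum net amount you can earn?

20

Let v[k] be the best obtainable value from length k. For each k, try every first piece i and keep the best of price[i] + v[k−i] minus the 2 cut fee when i<k.
v[1] = 4
v[2] = 10
v[3] = 12  (first piece 1, then v[2]=10)
v[4] = 18  (first piece 2, then v[2]=10)
v[5] = 20  (first piece 1, then v[4]=18)
One optimal plan: pieces 2 + 2 + 1 (2 cuts) → €24 − €4 = €20.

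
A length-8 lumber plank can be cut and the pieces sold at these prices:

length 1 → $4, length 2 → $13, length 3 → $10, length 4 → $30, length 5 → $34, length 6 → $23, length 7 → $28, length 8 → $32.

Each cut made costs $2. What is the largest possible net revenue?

Let r[k] be the best obtainable value from length k. For each k, try every first piece i and keep the best of price[i] + r[k−i] minus the 2 cut fee when i<k.
r[1] = 4
r[2] = 13
r[3] = 15  (first piece 1, then r[2]=13)
r[4] = 30
r[5] = 34
r[6] = 41  (first piece 2, then r[4]=30)
r[7] = 45  (first piece 2, then r[5]=34)
r[8] = 58  (first piece 4, then r[4]=30)
One optimal plan: pieces 4 + 4 (1 cut) → $60 − $2 = $58.

58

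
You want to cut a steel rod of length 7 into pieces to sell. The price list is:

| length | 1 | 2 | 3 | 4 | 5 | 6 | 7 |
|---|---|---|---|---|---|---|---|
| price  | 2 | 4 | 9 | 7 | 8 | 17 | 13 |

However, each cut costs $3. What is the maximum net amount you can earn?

16

Let r[k] be the best obtainable value from length k. For each k, try every first piece i and keep the best of price[i] + r[k−i] minus the 3 cut fee when i<k.
r[1] = 2
r[2] = 4
r[3] = 9
r[4] = 8  (first piece 1, then r[3]=9)
r[5] = 10  (first piece 2, then r[3]=9)
r[6] = 17
r[7] = 16  (first piece 1, then r[6]=17)
One optimal plan: pieces 6 + 1 (1 cut) → $19 − $3 = $16.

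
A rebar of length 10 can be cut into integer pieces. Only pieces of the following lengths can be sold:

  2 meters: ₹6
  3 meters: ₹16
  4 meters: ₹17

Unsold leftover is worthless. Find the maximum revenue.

49

Build r[k] bottom-up: r[k] = max over allowed piece i of (p[i] + r[k−i]).
r[1] = 0
r[2] = 6
r[3] = max(6+0, 16+0) = 16
r[4] = max(6+6, 16+0, 17+0) = 17
r[5] = max(6+16, 16+6, 17+0) = 22
r[6] = max(6+17, 16+16, 17+6) = 32
r[7] = max(6+22, 16+17, 17+16) = 33
r[8] = max(6+32, 16+22, 17+17) = 38
r[9] = max(6+33, 16+32, 17+22) = 48
r[10] = max(6+38, 16+33, 17+32) = 49
One optimal cutting: 4 + 3 + 3 → ₹49.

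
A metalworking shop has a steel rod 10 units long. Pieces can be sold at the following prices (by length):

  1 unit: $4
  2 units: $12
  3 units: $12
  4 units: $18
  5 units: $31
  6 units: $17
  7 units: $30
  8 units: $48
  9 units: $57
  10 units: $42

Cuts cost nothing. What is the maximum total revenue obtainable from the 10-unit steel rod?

62

Build R[k] bottom-up: R[k] = max over allowed piece i of (p[i] + R[k−i]).
R[1] = 4
R[2] = 12
R[3] = 16  (first piece 1, then R[2]=12)
R[4] = 24  (first piece 2, then R[2]=12)
R[5] = 31
R[6] = 36  (first piece 2, then R[4]=24)
R[7] = 43  (first piece 2, then R[5]=31)
R[8] = 48  (first piece 2, then R[6]=36)
R[9] = 57
R[10] = 62  (first piece 5, then R[5]=31)
One optimal cutting: 5 + 5 → $31 + $31 = $62.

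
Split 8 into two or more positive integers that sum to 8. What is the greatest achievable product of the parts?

18

Let prod[k] be the best product for length k (with at least one cut). For each first piece i, the rest contributes max(k−i, prod[k−i]).
prod[2] = 1*max(1,0) = 1*1 = 1
prod[3] = 1*max(2,1) = 1*2 = 2
prod[4] = 2*max(2,1) = 2*2 = 4
prod[5] = 2*max(3,2) = 2*3 = 6
prod[6] = 3*max(3,2) = 3*3 = 9
prod[7] = 2*max(5,6) = 2*6 = 12
prod[8] = 2*max(6,9) = 2*9 = 18
One optimal split: 3 + 3 + 2; product 3*3*2 = 18.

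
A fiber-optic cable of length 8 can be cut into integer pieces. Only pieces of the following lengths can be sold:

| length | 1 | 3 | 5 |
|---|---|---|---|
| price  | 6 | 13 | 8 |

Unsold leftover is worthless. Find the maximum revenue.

Let f[k] be the best obtainable value from length k. For each k, try every first piece i and keep the best of price[i] + f[k−i].
f[1] = 6
f[2] = 12  (first piece 1, then f[1]=6)
f[3] = 18  (first piece 1, then f[2]=12)
f[4] = 24  (first piece 1, then f[3]=18)
f[5] = 30  (first piece 1, then f[4]=24)
f[6] = 36  (first piece 1, then f[5]=30)
f[7] = 42  (first piece 1, then f[6]=36)
f[8] = 48  (first piece 1, then f[7]=42)
One optimal cutting: 1 + 1 + 1 + 1 + 1 + 1 + 1 + 1 → $48.

48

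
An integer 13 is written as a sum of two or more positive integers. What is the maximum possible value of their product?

108

Let P[k] be the best product for length k (with at least one cut). For each first piece i, the rest contributes max(k−i, P[k−i]).
P[2] = 1×max(1,0) = 1×1 = 1
P[3] = 1×max(2,1) = 1×2 = 2
P[4] = 2×max(2,1) = 2×2 = 4
P[5] = 2×max(3,2) = 2×3 = 6
P[6] = 3×max(3,2) = 3×3 = 9
P[7] = 2×max(5,6) = 2×6 = 12
P[8] = 2×max(6,9) = 2×9 = 18
P[9] = 3×max(6,9) = 3×9 = 27
P[10] = 2×max(8,18) = 2×18 = 36
P[11] = 2×max(9,27) = 2×27 = 54
P[12] = 3×max(9,27) = 3×27 = 81
P[13] = 2×max(11,54) = 2×54 = 108
One optimal split: 3 + 3 + 3 + 2 + 2; product 3×3×3×2×2 = 108.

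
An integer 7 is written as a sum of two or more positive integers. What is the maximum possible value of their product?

12

Let g[k] be the best product for length k (with at least one cut). For each first piece i, the rest contributes max(k−i, g[k−i]).
g[2] = 1·max(1,0) = 1·1 = 1
g[3] = 1·max(2,1) = 1·2 = 2
g[4] = 2·max(2,1) = 2·2 = 4
g[5] = 2·max(3,2) = 2·3 = 6
g[6] = 3·max(3,2) = 3·3 = 9
g[7] = 2·max(5,6) = 2·6 = 12
One optimal split: 3 + 2 + 2; product 3·2·2 = 12.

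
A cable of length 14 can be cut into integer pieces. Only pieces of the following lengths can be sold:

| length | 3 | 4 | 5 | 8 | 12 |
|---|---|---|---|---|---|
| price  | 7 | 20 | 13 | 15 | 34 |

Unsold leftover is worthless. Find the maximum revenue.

60

Build r[k] bottom-up: r[k] = max over allowed piece i of (p[i] + r[k−i]).
r[1] = 0
r[2] = 0
r[3] = 7
r[4] = max(7+0, 20+0) = 20
r[5] = max(7+0, 20+0, 13+0) = 20
r[6] = max(7+7, 20+0, 13+0) = 20
r[7] = max(7+20, 20+7, 13+0) = 27
r[8] = max(7+20, 20+20, 13+7, 15+0) = 40
r[9] = max(7+20, 20+20, 13+20, 15+0) = 40
r[10] = max(7+27, 20+20, 13+20, 15+0) = 40
r[11] = max(7+40, 20+27, 13+20, 15+7) = 47
r[12] = max(7+40, 20+40, 13+27, 15+20, 34+0) = 60
r[13] = max(7+40, 20+40, 13+40, 15+20, 34+0) = 60
r[14] = max(7+47, 20+40, 13+40, 15+20, 34+0) = 60
One optimal cutting: pieces 4 + 4 + 4 with 2 units of scrap → €60.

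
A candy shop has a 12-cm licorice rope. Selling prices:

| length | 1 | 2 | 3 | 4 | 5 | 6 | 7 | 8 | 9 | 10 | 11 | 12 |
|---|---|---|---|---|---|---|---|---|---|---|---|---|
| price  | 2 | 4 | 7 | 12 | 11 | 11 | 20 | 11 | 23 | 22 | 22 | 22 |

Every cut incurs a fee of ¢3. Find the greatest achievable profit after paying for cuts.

Let net[k] be the best obtainable value from length k. For each k, try every first piece i and keep the best of price[i] + net[k−i] minus the 3 cut fee when i<k.
net[1] = 2
net[2] = 4
net[3] = 7
net[4] = 12
net[5] = 11  (first piece 1, then net[4]=12)
net[6] = 13  (first piece 2, then net[4]=12)
net[7] = 20
net[8] = 21  (first piece 4, then net[4]=12)
net[9] = 23
net[10] = 24  (first piece 3, then net[7]=20)
net[11] = 29  (first piece 4, then net[7]=20)
net[12] = 30  (first piece 4, then net[8]=21)
One optimal plan: pieces 4 + 4 + 4 (2 cuts) → ¢36 − ¢6 = ¢30.

30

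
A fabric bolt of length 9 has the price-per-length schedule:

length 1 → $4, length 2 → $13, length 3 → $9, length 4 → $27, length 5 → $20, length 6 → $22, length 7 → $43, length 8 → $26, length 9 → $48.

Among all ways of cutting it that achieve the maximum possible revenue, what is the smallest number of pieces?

Consider every possible first cut. r[k] is the best of p[i]+r[k−i] over all sellable i≤k.
r[1] = 4
r[2] = max(4+4, 13+0) = 13
r[3] = max(4+13, 13+4, 9+0) = 17
r[4] = max(4+17, 13+13, 9+4, 27+0) = 27
r[5] = max(4+27, 13+17, 9+13, 27+4, 20+0) = 31
r[6] = max(4+31, 13+27, 9+17, 27+13, 20+4, 22+0) = 40
r[7] = max(4+40, 13+31, 9+27, …, 22+4, 43+0) = 44
r[8] = max(4+44, 13+40, 9+31, …, 43+4, 26+0) = 54
r[9] = max(4+54, 13+44, 9+40, …, 26+4, 48+0) = 58
Maximum revenue is $58.
Now minimize piece count subject to staying optimal: for each k, pieces[k] = 1 + min over i with p[i]+r[k−i]=r[k] of pieces[k−i].
pieces[6] = 2
pieces[7] = 3
pieces[8] = 2
pieces[9] = 3

3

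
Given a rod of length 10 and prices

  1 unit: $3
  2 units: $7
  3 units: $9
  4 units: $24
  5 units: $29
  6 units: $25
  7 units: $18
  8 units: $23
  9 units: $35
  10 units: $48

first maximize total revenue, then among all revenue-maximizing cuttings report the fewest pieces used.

2

Consider every possible first cut. r[k] is the best of p[i]+r[k−i] over all sellable i≤k.
r[1] = 3
r[2] = max(3+3, 7+0) = 7
r[3] = max(3+7, 7+3, 9+0) = 10
r[4] = max(3+10, 7+7, 9+3, 24+0) = 24
r[5] = max(3+24, 7+10, 9+7, 24+3, 29+0) = 29
r[6] = max(3+29, 7+24, 9+10, 24+7, 29+3, 25+0) = 32
r[7] = max(3+32, 7+29, 9+24, …, 25+3, 18+0) = 36
r[8] = max(3+36, 7+32, 9+29, …, 18+3, 23+0) = 48
r[9] = max(3+48, 7+36, 9+32, …, 23+3, 35+0) = 53
r[10] = max(3+53, 7+48, 9+36, …, 35+3, 48+0) = 58
Maximum revenue is $58.
Now minimize piece count subject to staying optimal: for each k, pieces[k] = 1 + min over i with p[i]+r[k−i]=r[k] of pieces[k−i].
pieces[7] = 2
pieces[8] = 2
pieces[9] = 2
pieces[10] = 2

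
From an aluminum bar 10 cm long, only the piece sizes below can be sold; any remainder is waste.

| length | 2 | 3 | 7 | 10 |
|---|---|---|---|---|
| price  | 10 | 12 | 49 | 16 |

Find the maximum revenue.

61

Consider every possible first cut. r[k] is the best of p[i]+r[k−i] over all sellable i≤k.
r[1] = 0
r[2] = 10
r[3] = 12
r[4] = 20  (first piece 2, then r[2]=10)
r[5] = 22  (first piece 2, then r[3]=12)
r[6] = 30  (first piece 2, then r[4]=20)
r[7] = 49
r[8] = 49
r[9] = 59  (first piece 2, then r[7]=49)
r[10] = 61  (first piece 3, then r[7]=49)
One optimal cutting: 7 + 3 → $61.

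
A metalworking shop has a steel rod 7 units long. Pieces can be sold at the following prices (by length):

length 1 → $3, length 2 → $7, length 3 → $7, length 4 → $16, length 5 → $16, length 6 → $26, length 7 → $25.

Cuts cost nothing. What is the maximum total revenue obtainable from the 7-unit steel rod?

Build R[k] bottom-up: R[k] = max over allowed piece i of (p[i] + R[k−i]).
R[1] = 3
R[2] = max(3+3, 7+0) = 7
R[3] = max(3+7, 7+3, 7+0) = 10
R[4] = max(3+10, 7+7, 7+3, 16+0) = 16
R[5] = max(3+16, 7+10, 7+7, 16+3, 16+0) = 19
R[6] = max(3+19, 7+16, 7+10, 16+7, 16+3, 26+0) = 26
R[7] = max(3+26, 7+19, 7+16, …, 26+3, 25+0) = 29
One optimal cutting: 6 + 1 → $26 + $3 = $29.

29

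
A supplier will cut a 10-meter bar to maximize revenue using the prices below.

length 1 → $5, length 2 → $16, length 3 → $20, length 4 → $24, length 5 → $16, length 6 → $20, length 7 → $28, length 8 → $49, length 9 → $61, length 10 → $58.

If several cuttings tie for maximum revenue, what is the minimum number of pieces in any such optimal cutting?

Build r[k] bottom-up: r[k] = max over allowed piece i of (p[i] + r[k−i]).
r[1] = 5
r[2] = 16
r[3] = 21  (first piece 1, then r[2]=16)
r[4] = 32  (first piece 2, then r[2]=16)
r[5] = 37  (first piece 1, then r[4]=32)
r[6] = 48  (first piece 2, then r[4]=32)
r[7] = 53  (first piece 1, then r[6]=48)
r[8] = 64  (first piece 2, then r[6]=48)
r[9] = 69  (first piece 1, then r[8]=64)
r[10] = 80  (first piece 2, then r[8]=64)
Maximum revenue is $80.
Now minimize piece count subject to staying optimal: for each k, pieces[k] = 1 + min over i with p[i]+r[k−i]=r[k] of pieces[k−i].
pieces[7] = 4
pieces[8] = 4
pieces[9] = 5
pieces[10] = 5

5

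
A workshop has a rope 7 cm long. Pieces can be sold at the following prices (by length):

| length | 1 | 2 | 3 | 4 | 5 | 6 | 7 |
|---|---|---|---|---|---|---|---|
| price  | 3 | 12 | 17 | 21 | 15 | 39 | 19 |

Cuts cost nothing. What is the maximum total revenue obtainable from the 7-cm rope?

Build R[k] bottom-up: R[k] = max over allowed piece i of (p[i] + R[k−i]).
R[1] = 3
R[2] = max(3+3, 12+0) = 12
R[3] = max(3+12, 12+3, 17+0) = 17
R[4] = max(3+17, 12+12, 17+3, 21+0) = 24
R[5] = max(3+24, 12+17, 17+12, 21+3, 15+0) = 29
R[6] = max(3+29, 12+24, 17+17, 21+12, 15+3, 39+0) = 39
R[7] = max(3+39, 12+29, 17+24, …, 39+3, 19+0) = 42
One optimal cutting: 6 + 1 → €39 + €3 = €42.

42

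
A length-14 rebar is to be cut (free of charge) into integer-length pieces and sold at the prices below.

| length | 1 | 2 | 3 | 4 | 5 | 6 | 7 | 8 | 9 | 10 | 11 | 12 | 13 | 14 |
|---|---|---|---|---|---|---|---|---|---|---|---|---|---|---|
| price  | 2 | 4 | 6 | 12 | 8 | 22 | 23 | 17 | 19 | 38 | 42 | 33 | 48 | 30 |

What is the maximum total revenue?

Build v[k] bottom-up: v[k] = max over allowed piece i of (p[i] + v[k−i]).
v[1] = 2
v[2] = 4  (first piece 1, then v[1]=2)
v[3] = 6  (first piece 1, then v[2]=4)
v[4] = 12
v[5] = 14  (first piece 1, then v[4]=12)
v[6] = 22
v[7] = 24  (first piece 1, then v[6]=22)
v[8] = 26  (first piece 1, then v[7]=24)
v[9] = 28  (first piece 1, then v[8]=26)
v[10] = 38
v[11] = 42
v[12] = 44  (first piece 1, then v[11]=42)
v[13] = 48
v[14] = 50  (first piece 1, then v[13]=48)
One optimal cutting: 13 + 1 → ₹48 + ₹2 = ₹50.

50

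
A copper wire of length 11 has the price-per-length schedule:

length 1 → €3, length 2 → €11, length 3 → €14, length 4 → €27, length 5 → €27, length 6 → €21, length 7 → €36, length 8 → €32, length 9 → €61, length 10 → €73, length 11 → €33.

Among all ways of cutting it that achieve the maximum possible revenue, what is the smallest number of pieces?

Build r[k] bottom-up: r[k] = max over allowed piece i of (p[i] + r[k−i]).
r[1] = 3
r[2] = max(3+3, 11+0) = 11
r[3] = max(3+11, 11+3, 14+0) = 14
r[4] = max(3+14, 11+11, 14+3, 27+0) = 27
r[5] = max(3+27, 11+14, 14+11, 27+3, 27+0) = 30
r[6] = max(3+30, 11+27, 14+14, 27+11, 27+3, 21+0) = 38
r[7] = max(3+38, 11+30, 14+27, …, 21+3, 36+0) = 41
r[8] = max(3+41, 11+38, 14+30, …, 36+3, 32+0) = 54
r[9] = max(3+54, 11+41, 14+38, …, 32+3, 61+0) = 61
r[10] = max(3+61, 11+54, 14+41, …, 61+3, 73+0) = 73
r[11] = max(3+73, 11+61, 14+54, …, 73+3, 33+0) = 76
Maximum revenue is €76.
Now minimize piece count subject to staying optimal: for each k, pieces[k] = 1 + min over i with p[i]+r[k−i]=r[k] of pieces[k−i].
pieces[8] = 2
pieces[9] = 1
pieces[10] = 1
pieces[11] = 2

2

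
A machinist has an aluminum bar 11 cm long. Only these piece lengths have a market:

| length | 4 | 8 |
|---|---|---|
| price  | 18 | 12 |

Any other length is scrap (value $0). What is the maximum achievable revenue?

36

Build r[k] bottom-up: r[k] = max over allowed piece i of (p[i] + r[k−i]).
r[1] = 0
r[2] = 0
r[3] = 0
r[4] = 18
r[5] = 18
r[6] = 18
r[7] = 18
r[8] = 36  (first piece 4, then r[4]=18)
r[9] = 36
r[10] = 36
r[11] = 36
One optimal cutting: pieces 4 + 4 with 3 cm of scrap → $36.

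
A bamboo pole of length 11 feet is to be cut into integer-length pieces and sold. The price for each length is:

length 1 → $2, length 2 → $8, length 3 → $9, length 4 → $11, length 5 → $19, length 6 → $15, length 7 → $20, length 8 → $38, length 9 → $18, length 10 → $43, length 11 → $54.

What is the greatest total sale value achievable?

54

Consider every possible first cut. best[k] is the best of p[i]+best[k−i] over all sellable i≤k.
best[1] = 2
best[2] = 8
best[3] = 10  (first piece 1, then best[2]=8)
best[4] = 16  (first piece 2, then best[2]=8)
best[5] = 19
best[6] = 24  (first piece 2, then best[4]=16)
best[7] = 27  (first piece 2, then best[5]=19)
best[8] = 38
best[9] = 40  (first piece 1, then best[8]=38)
best[10] = 46  (first piece 2, then best[8]=38)
best[11] = 54
Best is to sell the whole 11-foot piece uncut for $54.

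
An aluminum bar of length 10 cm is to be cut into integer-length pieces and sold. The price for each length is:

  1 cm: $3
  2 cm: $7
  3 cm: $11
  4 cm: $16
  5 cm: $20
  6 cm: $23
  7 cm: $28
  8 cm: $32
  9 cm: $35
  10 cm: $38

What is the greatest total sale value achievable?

Build v[k] bottom-up: v[k] = max over allowed piece i of (p[i] + v[k−i]).
v[1] = 3
v[2] = max(3+3, 7+0) = 7
v[3] = max(3+7, 7+3, 11+0) = 11
v[4] = max(3+11, 7+7, 11+3, 16+0) = 16
v[5] = max(3+16, 7+11, 11+7, 16+3, 20+0) = 20
v[6] = max(3+20, 7+16, 11+11, 16+7, 20+3, 23+0) = 23
v[7] = max(3+23, 7+20, 11+16, …, 23+3, 28+0) = 28
v[8] = max(3+28, 7+23, 11+20, …, 28+3, 32+0) = 32
v[9] = max(3+32, 7+28, 11+23, …, 32+3, 35+0) = 36
v[10] = max(3+36, 7+32, 11+28, …, 35+3, 38+0) = 40
One optimal cutting: 5 + 5 → $20 + $20 = $40.

40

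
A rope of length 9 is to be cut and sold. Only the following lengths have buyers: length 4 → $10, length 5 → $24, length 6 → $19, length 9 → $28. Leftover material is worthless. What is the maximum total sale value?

34

Let best[k] be the best obtainable value from length k. For each k, try every first piece i and keep the best of price[i] + best[k−i].
best[1] = 0
best[2] = 0
best[3] = 0
best[4] = 10
best[5] = max(10+0, 24+0) = 24
best[6] = max(10+0, 24+0, 19+0) = 24
best[7] = max(10+0, 24+0, 19+0) = 24
best[8] = max(10+10, 24+0, 19+0) = 24
best[9] = max(10+24, 24+10, 19+0, 28+0) = 34
One optimal cutting: 5 + 4 → $34.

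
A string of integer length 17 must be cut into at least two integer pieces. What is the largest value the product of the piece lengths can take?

Define f[k] = max over 1≤i<k of i · max(k−i, f[k−i]); the inner max lets the remainder stay uncut if that's better.
f[2] = 1×max(1,0) = 1×1 = 1
f[3] = 1×max(2,1) = 1×2 = 2
f[4] = 2×max(2,1) = 2×2 = 4
f[5] = 2×max(3,2) = 2×3 = 6
f[6] = 3×max(3,2) = 3×3 = 9
f[7] = 2×max(5,6) = 2×6 = 12
f[8] = 2×max(6,9) = 2×9 = 18
f[9] = 3×max(6,9) = 3×9 = 27
f[10] = 2×max(8,18) = 2×18 = 36
f[11] = 2×max(9,27) = 2×27 = 54
f[12] = 3×max(9,27) = 3×27 = 81
f[13] = 2×max(11,54) = 2×54 = 108
f[14] = 2×max(12,81) = 2×81 = 162
f[15] = 3×max(12,81) = 3×81 = 243
f[16] = 2×max(14,162) = 2×162 = 324
f[17] = 2×max(15,243) = 2×243 = 486
One optimal split: 3 + 3 + 3 + 3 + 3 + 2; product 3×3×3×3×3×2 = 486.

486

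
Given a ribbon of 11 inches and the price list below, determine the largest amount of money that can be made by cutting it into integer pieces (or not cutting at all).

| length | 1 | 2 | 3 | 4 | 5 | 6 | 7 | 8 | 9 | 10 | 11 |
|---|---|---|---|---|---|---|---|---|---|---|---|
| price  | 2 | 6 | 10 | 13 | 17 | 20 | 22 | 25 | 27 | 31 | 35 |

37

Build v[k] bottom-up: v[k] = max over allowed piece i of (p[i] + v[k−i]).
v[1] = 2
v[2] = 6
v[3] = 10
v[4] = 13
v[5] = 17
v[6] = 20  (first piece 3, then v[3]=10)
v[7] = 23  (first piece 2, then v[5]=17)
v[8] = 27  (first piece 3, then v[5]=17)
v[9] = 30  (first piece 3, then v[6]=20)
v[10] = 34  (first piece 5, then v[5]=17)
v[11] = 37  (first piece 3, then v[8]=27)
One optimal cutting: 5 + 3 + 3 → ¢17 + ¢10 + ¢10 = ¢37.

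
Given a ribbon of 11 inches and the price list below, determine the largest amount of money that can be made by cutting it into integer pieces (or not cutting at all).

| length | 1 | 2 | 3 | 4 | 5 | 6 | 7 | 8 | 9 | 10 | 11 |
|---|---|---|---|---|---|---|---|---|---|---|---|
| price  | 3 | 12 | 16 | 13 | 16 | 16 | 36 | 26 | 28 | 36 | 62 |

Consider every possible first cut. r[k] is the best of p[i]+r[k−i] over all sellable i≤k.
r[1] = 3
r[2] = max(3+3, 12+0) = 12
r[3] = max(3+12, 12+3, 16+0) = 16
r[4] = max(3+16, 12+12, 16+3, 13+0) = 24
r[5] = max(3+24, 12+16, 16+12, 13+3, 16+0) = 28
r[6] = max(3+28, 12+24, 16+16, 13+12, 16+3, 16+0) = 36
r[7] = max(3+36, 12+28, 16+24, …, 16+3, 36+0) = 40
r[8] = max(3+40, 12+36, 16+28, …, 36+3, 26+0) = 48
r[9] = max(3+48, 12+40, 16+36, …, 26+3, 28+0) = 52
r[10] = max(3+52, 12+48, 16+40, …, 28+3, 36+0) = 60
r[11] = max(3+60, 12+52, 16+48, …, 36+3, 62+0) = 64
One optimal cutting: 3 + 2 + 2 + 2 + 2 → ¢16 + ¢12 + ¢12 + ¢12 + ¢12 = ¢64.

64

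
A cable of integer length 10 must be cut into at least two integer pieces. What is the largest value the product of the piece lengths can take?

Let prod[k] be the best product for length k (with at least one cut). For each first piece i, the rest contributes max(k−i, prod[k−i]).
Small cases: prod[2]=1, prod[3]=2, prod[4]=4.
prod[5] = 2×max(3,2) = 2×3 = 6
prod[6] = 3×max(3,2) = 3×3 = 9
prod[7] = 2×max(5,6) = 2×6 = 12
prod[8] = 2×max(6,9) = 2×9 = 18
prod[9] = 3×max(6,9) = 3×9 = 27
prod[10] = 2×max(8,18) = 2×18 = 36
One optimal split: 3 + 3 + 2 + 2; product 3×3×2×2 = 36.

36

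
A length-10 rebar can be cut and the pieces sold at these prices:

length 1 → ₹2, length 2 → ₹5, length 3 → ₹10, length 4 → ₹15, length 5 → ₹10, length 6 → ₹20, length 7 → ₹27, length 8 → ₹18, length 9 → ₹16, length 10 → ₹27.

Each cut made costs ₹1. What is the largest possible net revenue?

Consider every possible first cut. v[k] is the best of p[i]+v[k−i] over all sellable i≤k, charging 1 whenever i<k.
v[1] = 2
v[2] = max(2+2-1, 5+0) = 5
v[3] = max(2+5-1, 5+2-1, 10+0) = 10
v[4] = max(2+10-1, 5+5-1, 10+2-1, 15+0) = 15
v[5] = max(2+15-1, 5+10-1, 10+5-1, 15+2-1, 10+0) = 16
v[6] = max(2+16-1, 5+15-1, 10+10-1, 15+5-1, 10+2-1, 20+0) = 20
v[7] = max(2+20-1, 5+16-1, 10+15-1, …, 20+2-1, 27+0) = 27
v[8] = max(2+27-1, 5+20-1, 10+16-1, …, 27+2-1, 18+0) = 29
v[9] = max(2+29-1, 5+27-1, 10+20-1, …, 18+2-1, 16+0) = 31
v[10] = max(2+31-1, 5+29-1, 10+27-1, …, 16+2-1, 27+0) = 36
One optimal plan: pieces 7 + 3 (1 cut) → ₹37 − ₹1 = ₹36.

36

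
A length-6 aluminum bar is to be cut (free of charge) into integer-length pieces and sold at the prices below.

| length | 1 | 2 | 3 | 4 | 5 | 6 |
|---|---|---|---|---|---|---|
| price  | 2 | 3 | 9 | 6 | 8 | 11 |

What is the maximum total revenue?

Build v[k] bottom-up: v[k] = max over allowed piece i of (p[i] + v[k−i]).
v[1] = 2
v[2] = max(2+2, 3+0) = 4
v[3] = max(2+4, 3+2, 9+0) = 9
v[4] = max(2+9, 3+4, 9+2, 6+0) = 11
v[5] = max(2+11, 3+9, 9+4, 6+2, 8+0) = 13
v[6] = max(2+13, 3+11, 9+9, 6+4, 8+2, 11+0) = 18
One optimal cutting: 3 + 3 → $9 + $9 = $18.

18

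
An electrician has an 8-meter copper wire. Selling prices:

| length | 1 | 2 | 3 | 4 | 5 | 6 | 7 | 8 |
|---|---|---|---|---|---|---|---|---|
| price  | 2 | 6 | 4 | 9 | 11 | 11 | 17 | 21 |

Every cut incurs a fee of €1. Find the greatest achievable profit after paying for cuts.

Let net[k] be the best obtainable value from length k. For each k, try every first piece i and keep the best of price[i] + net[k−i] minus the 1 cut fee when i<k.
net[1] = 2
net[2] = max(2+2-1, 6+0) = 6
net[3] = max(2+6-1, 6+2-1, 4+0) = 7
net[4] = max(2+7-1, 6+6-1, 4+2-1, 9+0) = 11
net[5] = max(2+11-1, 6+7-1, 4+6-1, 9+2-1, 11+0) = 12
net[6] = max(2+12-1, 6+11-1, 4+7-1, 9+6-1, 11+2-1, 11+0) = 16
net[7] = max(2+16-1, 6+12-1, 4+11-1, …, 11+2-1, 17+0) = 17
net[8] = max(2+17-1, 6+16-1, 4+12-1, …, 17+2-1, 21+0) = 21
One optimal plan: pieces 2 + 2 + 2 + 2 (3 cuts) → €24 − €3 = €21.

21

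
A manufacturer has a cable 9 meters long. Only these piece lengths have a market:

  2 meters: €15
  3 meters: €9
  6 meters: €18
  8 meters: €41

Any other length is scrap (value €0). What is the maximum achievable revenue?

60

Let best[k] be the best obtainable value from length k. For each k, try every first piece i and keep the best of price[i] + best[k−i].
best[1] = 0
best[2] = 15
best[3] = max(15+0, 9+0) = 15
best[4] = max(15+15, 9+0) = 30
best[5] = max(15+15, 9+15) = 30
best[6] = max(15+30, 9+15, 18+0) = 45
best[7] = max(15+30, 9+30, 18+0) = 45
best[8] = max(15+45, 9+30, 18+15, 41+0) = 60
best[9] = max(15+45, 9+45, 18+15, 41+0) = 60
One optimal cutting: pieces 2 + 2 + 2 + 2 with 1 meter of scrap → €60.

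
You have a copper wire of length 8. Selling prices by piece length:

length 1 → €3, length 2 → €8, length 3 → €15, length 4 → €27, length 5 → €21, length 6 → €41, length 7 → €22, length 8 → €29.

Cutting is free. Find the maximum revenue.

Let best[k] be the best obtainable value from length k. For each k, try every first piece i and keep the best of price[i] + best[k−i].
best[1] = 3
best[2] = 8
best[3] = 15
best[4] = 27
best[5] = 30  (first piece 1, then best[4]=27)
best[6] = 41
best[7] = 44  (first piece 1, then best[6]=41)
best[8] = 54  (first piece 4, then best[4]=27)
One optimal cutting: 4 + 4 → €27 + €27 = €54.

54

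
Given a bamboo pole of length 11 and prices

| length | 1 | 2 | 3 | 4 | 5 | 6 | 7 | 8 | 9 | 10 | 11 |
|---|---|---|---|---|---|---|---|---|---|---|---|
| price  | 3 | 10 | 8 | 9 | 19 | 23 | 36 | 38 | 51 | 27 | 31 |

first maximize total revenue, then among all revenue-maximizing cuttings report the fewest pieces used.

Consider every possible first cut. r[k] is the best of p[i]+r[k−i] over all sellable i≤k.
r[1] = 3
r[2] = 10
r[3] = 13  (first piece 1, then r[2]=10)
r[4] = 20  (first piece 2, then r[2]=10)
r[5] = 23  (first piece 1, then r[4]=20)
r[6] = 30  (first piece 2, then r[4]=20)
r[7] = 36
r[8] = 40  (first piece 2, then r[6]=30)
r[9] = 51
r[10] = 54  (first piece 1, then r[9]=51)
r[11] = 61  (first piece 2, then r[9]=51)
Maximum revenue is $61.
Now minimize piece count subject to staying optimal: for each k, pieces[k] = 1 + min over i with p[i]+r[k−i]=r[k] of pieces[k−i].
pieces[8] = 4
pieces[9] = 1
pieces[10] = 2
pieces[11] = 2

2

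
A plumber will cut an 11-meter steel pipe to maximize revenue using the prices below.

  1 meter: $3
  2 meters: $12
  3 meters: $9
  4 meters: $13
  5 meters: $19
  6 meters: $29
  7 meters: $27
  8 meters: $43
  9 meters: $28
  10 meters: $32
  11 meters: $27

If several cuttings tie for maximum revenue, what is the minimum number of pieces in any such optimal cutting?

6

Let r[k] be the best obtainable value from length k. For each k, try every first piece i and keep the best of price[i] + r[k−i].
r[1] = 3
r[2] = max(3+3, 12+0) = 12
r[3] = max(3+12, 12+3, 9+0) = 15
r[4] = max(3+15, 12+12, 9+3, 13+0) = 24
r[5] = max(3+24, 12+15, 9+12, 13+3, 19+0) = 27
r[6] = max(3+27, 12+24, 9+15, 13+12, 19+3, 29+0) = 36
r[7] = max(3+36, 12+27, 9+24, …, 29+3, 27+0) = 39
r[8] = max(3+39, 12+36, 9+27, …, 27+3, 43+0) = 48
r[9] = max(3+48, 12+39, 9+36, …, 43+3, 28+0) = 51
r[10] = max(3+51, 12+48, 9+39, …, 28+3, 32+0) = 60
r[11] = max(3+60, 12+51, 9+48, …, 32+3, 27+0) = 63
Maximum revenue is $63.
Now minimize piece count subject to staying optimal: for each k, pieces[k] = 1 + min over i with p[i]+r[k−i]=r[k] of pieces[k−i].
pieces[8] = 4
pieces[9] = 5
pieces[10] = 5
pieces[11] = 6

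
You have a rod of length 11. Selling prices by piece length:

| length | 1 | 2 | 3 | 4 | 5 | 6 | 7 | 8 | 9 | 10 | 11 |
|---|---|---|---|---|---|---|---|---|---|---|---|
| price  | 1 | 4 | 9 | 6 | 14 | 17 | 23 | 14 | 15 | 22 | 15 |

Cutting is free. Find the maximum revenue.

33

Let v[k] be the best obtainable value from length k. For each k, try every first piece i and keep the best of price[i] + v[k−i].
v[1] = 1
v[2] = 4
v[3] = 9
v[4] = 10  (first piece 1, then v[3]=9)
v[5] = 14
v[6] = 18  (first piece 3, then v[3]=9)
v[7] = 23
v[8] = 24  (first piece 1, then v[7]=23)
v[9] = 27  (first piece 2, then v[7]=23)
v[10] = 32  (first piece 3, then v[7]=23)
v[11] = 33  (first piece 1, then v[10]=32)
One optimal cutting: 7 + 3 + 1 → €23 + €9 + €1 = €33.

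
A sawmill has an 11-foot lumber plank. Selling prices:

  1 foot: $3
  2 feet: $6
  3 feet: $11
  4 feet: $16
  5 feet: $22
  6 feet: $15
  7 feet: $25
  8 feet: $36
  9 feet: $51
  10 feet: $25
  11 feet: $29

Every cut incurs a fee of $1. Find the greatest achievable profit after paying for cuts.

56

Let v[k] be the best obtainable value from length k. For each k, try every first piece i and keep the best of price[i] + v[k−i] minus the 1 cut fee when i<k.
v[1] = 3
v[2] = 6
v[3] = 11
v[4] = 16
v[5] = 22
v[6] = 24  (first piece 1, then v[5]=22)
v[7] = 27  (first piece 2, then v[5]=22)
v[8] = 36
v[9] = 51
v[10] = 53  (first piece 1, then v[9]=51)
v[11] = 56  (first piece 2, then v[9]=51)
One optimal plan: pieces 9 + 2 (1 cut) → $57 − $1 = $56.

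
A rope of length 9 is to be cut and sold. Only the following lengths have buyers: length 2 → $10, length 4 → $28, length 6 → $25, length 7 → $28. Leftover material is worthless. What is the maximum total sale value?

56

Build f[k] bottom-up: f[k] = max over allowed piece i of (p[i] + f[k−i]).
f[1] = 0
f[2] = 10
f[3] = 10
f[4] = 28
f[5] = 28
f[6] = 38  (first piece 2, then f[4]=28)
f[7] = 38
f[8] = 56  (first piece 4, then f[4]=28)
f[9] = 56
One optimal cutting: pieces 4 + 4 with 1 meter of scrap → $56.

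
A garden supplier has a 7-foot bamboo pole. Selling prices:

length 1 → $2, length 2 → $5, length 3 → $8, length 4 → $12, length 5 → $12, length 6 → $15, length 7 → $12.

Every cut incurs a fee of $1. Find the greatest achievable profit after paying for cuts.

Let r[k] be the best obtainable value from length k. For each k, try every first piece i and keep the best of price[i] + r[k−i] minus the 1 cut fee when i<k.
r[1] = 2
r[2] = 5
r[3] = 8
r[4] = 12
r[5] = 13  (first piece 1, then r[4]=12)
r[6] = 16  (first piece 2, then r[4]=12)
r[7] = 19  (first piece 3, then r[4]=12)
One optimal plan: pieces 4 + 3 (1 cut) → $20 − $1 = $19.

19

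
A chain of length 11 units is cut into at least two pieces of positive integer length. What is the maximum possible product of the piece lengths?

Fill m[k] for k=2..11: at each k try every first piece i and multiply by the better of (k−i) uncut or m[k−i].
m[2] = 1×max(1,0) = 1×1 = 1
m[3] = 1×max(2,1) = 1×2 = 2
m[4] = 2×max(2,1) = 2×2 = 4
m[5] = 2×max(3,2) = 2×3 = 6
m[6] = 3×max(3,2) = 3×3 = 9
m[7] = 2×max(5,6) = 2×6 = 12
m[8] = 2×max(6,9) = 2×9 = 18
m[9] = 3×max(6,9) = 3×9 = 27
m[10] = 2×max(8,18) = 2×18 = 36
m[11] = 2×max(9,27) = 2×27 = 54
One optimal split: 3 + 3 + 3 + 2; product 3×3×3×2 = 54.

54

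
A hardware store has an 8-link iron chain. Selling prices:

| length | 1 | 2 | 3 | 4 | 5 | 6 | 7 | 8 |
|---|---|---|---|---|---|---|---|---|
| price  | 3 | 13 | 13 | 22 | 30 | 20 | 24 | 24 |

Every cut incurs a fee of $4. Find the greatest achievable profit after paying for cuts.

Build r[k] bottom-up: r[k] = max over allowed piece i of (p[i] + r[k−i]) − 4 per cut.
r[1] = 3
r[2] = max(3+3-4, 13+0) = 13
r[3] = max(3+13-4, 13+3-4, 13+0) = 13
r[4] = max(3+13-4, 13+13-4, 13+3-4, 22+0) = 22
r[5] = max(3+22-4, 13+13-4, 13+13-4, 22+3-4, 30+0) = 30
r[6] = max(3+30-4, 13+22-4, 13+13-4, 22+13-4, 30+3-4, 20+0) = 31
r[7] = max(3+31-4, 13+30-4, 13+22-4, …, 20+3-4, 24+0) = 39
r[8] = max(3+39-4, 13+31-4, 13+30-4, …, 24+3-4, 24+0) = 40
One optimal plan: pieces 2 + 2 + 2 + 2 (3 cuts) → $52 − $12 = $40.

40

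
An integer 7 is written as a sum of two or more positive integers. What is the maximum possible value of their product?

12

Let prod[k] be the best product for length k (with at least one cut). For each first piece i, the rest contributes max(k−i, prod[k−i]).
prod[2] = 1×max(1,0) = 1×1 = 1
prod[3] = max(1×2, 2×1) = 2
prod[4] = max(1×3, 2×2, 3×1) = 4
prod[5] = max(1×4, 2×3, 3×2, 4×1) = 6
prod[6] = max(1×6, 2×4, 3×3, 4×2, 5×1) = 9
prod[7] = max(1×9, 2×6, 3×4, 4×3, 5×2, 6×1) = 12
One optimal split: 3 + 2 + 2; product 3×2×2 = 12.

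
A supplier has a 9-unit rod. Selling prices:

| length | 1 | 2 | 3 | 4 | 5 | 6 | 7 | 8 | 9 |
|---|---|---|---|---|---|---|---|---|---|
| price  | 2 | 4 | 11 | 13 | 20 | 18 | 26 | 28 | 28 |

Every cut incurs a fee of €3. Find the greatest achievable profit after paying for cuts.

30

Consider every possible first cut. v[k] is the best of p[i]+v[k−i] over all sellable i≤k, charging 3 whenever i<k.
v[1] = 2
v[2] = max(2+2-3, 4+0) = 4
v[3] = max(2+4-3, 4+2-3, 11+0) = 11
v[4] = max(2+11-3, 4+4-3, 11+2-3, 13+0) = 13
v[5] = max(2+13-3, 4+11-3, 11+4-3, 13+2-3, 20+0) = 20
v[6] = max(2+20-3, 4+13-3, 11+11-3, 13+4-3, 20+2-3, 18+0) = 19
v[7] = max(2+19-3, 4+20-3, 11+13-3, …, 18+2-3, 26+0) = 26
v[8] = max(2+26-3, 4+19-3, 11+20-3, …, 26+2-3, 28+0) = 28
v[9] = max(2+28-3, 4+26-3, 11+19-3, …, 28+2-3, 28+0) = 30
One optimal plan: pieces 5 + 4 (1 cut) → €33 − €3 = €30.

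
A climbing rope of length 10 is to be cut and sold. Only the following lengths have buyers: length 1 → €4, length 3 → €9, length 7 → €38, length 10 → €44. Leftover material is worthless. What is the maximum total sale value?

Consider every possible first cut. f[k] is the best of p[i]+f[k−i] over all sellable i≤k.
f[1] = 4
f[2] = 8  (first piece 1, then f[1]=4)
f[3] = 12  (first piece 1, then f[2]=8)
f[4] = 16  (first piece 1, then f[3]=12)
f[5] = 20  (first piece 1, then f[4]=16)
f[6] = 24  (first piece 1, then f[5]=20)
f[7] = 38
f[8] = 42  (first piece 1, then f[7]=38)
f[9] = 46  (first piece 1, then f[8]=42)
f[10] = 50  (first piece 1, then f[9]=46)
One optimal cutting: 7 + 1 + 1 + 1 → €50.

50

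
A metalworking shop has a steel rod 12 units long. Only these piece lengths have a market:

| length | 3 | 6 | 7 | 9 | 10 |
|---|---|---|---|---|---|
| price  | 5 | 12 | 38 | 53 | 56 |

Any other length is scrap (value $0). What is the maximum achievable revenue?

58

Consider every possible first cut. best[k] is the best of p[i]+best[k−i] over all sellable i≤k.
best[1] = 0
best[2] = 0
best[3] = 5
best[4] = 5
best[5] = 5
best[6] = 12
best[7] = 38
best[8] = 38
best[9] = 53
best[10] = 56
best[11] = 56
best[12] = 58  (first piece 3, then best[9]=53)
One optimal cutting: 9 + 3 → $58.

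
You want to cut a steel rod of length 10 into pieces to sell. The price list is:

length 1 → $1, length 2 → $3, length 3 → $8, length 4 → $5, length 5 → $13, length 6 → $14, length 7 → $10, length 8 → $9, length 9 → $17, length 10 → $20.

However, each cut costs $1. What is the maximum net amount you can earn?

Let v[k] be the best obtainable value from length k. For each k, try every first piece i and keep the best of price[i] + v[k−i] minus the 1 cut fee when i<k.
v[1] = 1
v[2] = max(1+1-1, 3+0) = 3
v[3] = max(1+3-1, 3+1-1, 8+0) = 8
v[4] = max(1+8-1, 3+3-1, 8+1-1, 5+0) = 8
v[5] = max(1+8-1, 3+8-1, 8+3-1, 5+1-1, 13+0) = 13
v[6] = max(1+13-1, 3+8-1, 8+8-1, 5+3-1, 13+1-1, 14+0) = 15
v[7] = max(1+15-1, 3+13-1, 8+8-1, …, 14+1-1, 10+0) = 15
v[8] = max(1+15-1, 3+15-1, 8+13-1, …, 10+1-1, 9+0) = 20
v[9] = max(1+20-1, 3+15-1, 8+15-1, …, 9+1-1, 17+0) = 22
v[10] = max(1+22-1, 3+20-1, 8+15-1, …, 17+1-1, 20+0) = 25
One optimal plan: pieces 5 + 5 (1 cut) → $26 − $1 = $25.

25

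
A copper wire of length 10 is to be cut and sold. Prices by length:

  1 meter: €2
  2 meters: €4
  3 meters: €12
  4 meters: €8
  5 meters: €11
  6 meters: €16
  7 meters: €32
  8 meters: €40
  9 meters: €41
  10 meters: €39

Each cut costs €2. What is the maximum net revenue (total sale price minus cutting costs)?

42

Let v[k] be the best obtainable value from length k. For each k, try every first piece i and keep the best of price[i] + v[k−i] minus the 2 cut fee when i<k.
v[1] = 2
v[2] = 4
v[3] = 12
v[4] = 12  (first piece 1, then v[3]=12)
v[5] = 14  (first piece 2, then v[3]=12)
v[6] = 22  (first piece 3, then v[3]=12)
v[7] = 32
v[8] = 40
v[9] = 41
v[10] = 42  (first piece 2, then v[8]=40)
One optimal plan: pieces 8 + 2 (1 cut) → €44 − €2 = €42.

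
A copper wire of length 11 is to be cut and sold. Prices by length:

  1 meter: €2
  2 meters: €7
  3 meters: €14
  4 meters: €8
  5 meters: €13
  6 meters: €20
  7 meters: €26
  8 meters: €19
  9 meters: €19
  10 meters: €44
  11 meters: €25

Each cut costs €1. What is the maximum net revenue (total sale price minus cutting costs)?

46

Build r[k] bottom-up: r[k] = max over allowed piece i of (p[i] + r[k−i]) − 1 per cut.
r[1] = 2
r[2] = 7
r[3] = 14
r[4] = 15  (first piece 1, then r[3]=14)
r[5] = 20  (first piece 2, then r[3]=14)
r[6] = 27  (first piece 3, then r[3]=14)
r[7] = 28  (first piece 1, then r[6]=27)
r[8] = 33  (first piece 2, then r[6]=27)
r[9] = 40  (first piece 3, then r[6]=27)
r[10] = 44
r[11] = 46  (first piece 2, then r[9]=40)
One optimal plan: pieces 3 + 3 + 3 + 2 (3 cuts) → €49 − €3 = €46.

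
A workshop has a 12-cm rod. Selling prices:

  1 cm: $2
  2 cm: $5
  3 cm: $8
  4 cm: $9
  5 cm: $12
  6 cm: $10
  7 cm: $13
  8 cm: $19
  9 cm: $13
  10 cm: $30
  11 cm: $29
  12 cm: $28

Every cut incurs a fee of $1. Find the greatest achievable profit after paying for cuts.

Consider every possible first cut. net[k] is the best of p[i]+net[k−i] over all sellable i≤k, charging 1 whenever i<k.
net[1] = 2
net[2] = 5
net[3] = 8
net[4] = 9  (first piece 1, then net[3]=8)
net[5] = 12  (first piece 2, then net[3]=8)
net[6] = 15  (first piece 3, then net[3]=8)
net[7] = 16  (first piece 1, then net[6]=15)
net[8] = 19  (first piece 2, then net[6]=15)
net[9] = 22  (first piece 3, then net[6]=15)
net[10] = 30
net[11] = 31  (first piece 1, then net[10]=30)
net[12] = 34  (first piece 2, then net[10]=30)
One optimal plan: pieces 10 + 2 (1 cut) → $35 − $1 = $34.

34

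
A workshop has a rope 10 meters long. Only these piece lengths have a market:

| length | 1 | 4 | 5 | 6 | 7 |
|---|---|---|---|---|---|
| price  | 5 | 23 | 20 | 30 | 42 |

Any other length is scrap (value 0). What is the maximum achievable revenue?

Let r[k] be the best obtainable value from length k. For each k, try every first piece i and keep the best of price[i] + r[k−i].
r[1] = 5
r[2] = 10  (first piece 1, then r[1]=5)
r[3] = 15  (first piece 1, then r[2]=10)
r[4] = max(5+15, 23+0) = 23
r[5] = max(5+23, 23+5, 20+0) = 28
r[6] = max(5+28, 23+10, 20+5, 30+0) = 33
r[7] = max(5+33, 23+15, 20+10, 30+5, 42+0) = 42
r[8] = max(5+42, 23+23, 20+15, 30+10, 42+5) = 47
r[9] = max(5+47, 23+28, 20+23, 30+15, 42+10) = 52
r[10] = max(5+52, 23+33, 20+28, 30+23, 42+15) = 57
One optimal cutting: 7 + 1 + 1 + 1 → 57.

57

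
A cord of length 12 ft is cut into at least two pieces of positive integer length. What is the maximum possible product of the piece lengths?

81

Let f[k] be the best product for length k (with at least one cut). For each first piece i, the rest contributes max(k−i, f[k−i]).
f[2] = 1×max(1,0) = 1×1 = 1
f[3] = max(1×2, 2×1) = 2
f[4] = max(1×3, 2×2, 3×1) = 4
f[5] = max(1×4, 2×3, 3×2, 4×1) = 6
f[6] = max(1×6, 2×4, 3×3, 4×2, 5×1) = 9
f[7] = max(1×9, 2×6, 3×4, 4×3, 5×2, 6×1) = 12
f[8] = max(1×12, 2×9, 3×6, …, 6×2, 7×1) = 18
f[9] = max(1×18, 2×12, 3×9, …, 7×2, 8×1) = 27
f[10] = max(1×27, 2×18, 3×12, …, 8×2, 9×1) = 36
f[11] = max(1×36, 2×27, 3×18, …, 9×2, 10×1) = 54
f[12] = max(1×54, 2×36, 3×27, …, 10×2, 11×1) = 81
One optimal split: 3 + 3 + 3 + 3; product 3×3×3×3 = 81.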